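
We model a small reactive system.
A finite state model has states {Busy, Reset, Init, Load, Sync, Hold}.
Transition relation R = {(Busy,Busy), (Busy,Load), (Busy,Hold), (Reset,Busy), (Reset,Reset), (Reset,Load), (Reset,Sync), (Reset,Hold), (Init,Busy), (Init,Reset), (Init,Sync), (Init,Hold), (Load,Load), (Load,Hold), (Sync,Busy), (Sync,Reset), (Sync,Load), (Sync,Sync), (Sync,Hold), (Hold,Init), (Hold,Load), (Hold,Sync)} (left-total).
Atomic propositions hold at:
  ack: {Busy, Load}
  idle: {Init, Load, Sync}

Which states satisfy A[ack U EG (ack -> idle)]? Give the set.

{Reset, Init, Load, Sync, Hold}

Sat(ack -> idle) = {Reset, Init, Load, Sync, Hold}
EG (ack -> idle): greatest fixpoint, start Z0 = {Reset, Init, Load, Sync, Hold}, keep only states in Sat with some successor in Z. Already a fixed point.
Sat(EG (ack -> idle)) = {Reset, Init, Load, Sync, Hold}
A[ack U EG (ack -> idle)]: least fixpoint, start Z0 = Sat(EG (ack -> idle)) = {Reset, Init, Load, Sync, Hold}, add states in Sat(ack) with every successor in Z. Already a fixed point.
Sat(A[ack U EG (ack -> idle)]) = {Reset, Init, Load, Sync, Hold}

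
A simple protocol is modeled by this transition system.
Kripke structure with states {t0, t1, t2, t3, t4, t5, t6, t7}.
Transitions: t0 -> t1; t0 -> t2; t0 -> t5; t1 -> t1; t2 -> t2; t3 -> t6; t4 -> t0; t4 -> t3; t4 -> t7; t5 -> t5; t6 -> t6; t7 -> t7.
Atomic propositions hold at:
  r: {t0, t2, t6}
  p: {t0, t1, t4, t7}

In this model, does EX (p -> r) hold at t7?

No

Sat(p -> r) = {t0, t2, t3, t5, t6}
Sat(EX (p -> r)) = {s : some successor in {t0, t2, t3, t5, t6}} = {t0, t2, t3, t4, t5, t6}
t7 ∉ Sat(EX (p -> r)) = {t0, t2, t3, t4, t5, t6}, so the formula does not hold at t7.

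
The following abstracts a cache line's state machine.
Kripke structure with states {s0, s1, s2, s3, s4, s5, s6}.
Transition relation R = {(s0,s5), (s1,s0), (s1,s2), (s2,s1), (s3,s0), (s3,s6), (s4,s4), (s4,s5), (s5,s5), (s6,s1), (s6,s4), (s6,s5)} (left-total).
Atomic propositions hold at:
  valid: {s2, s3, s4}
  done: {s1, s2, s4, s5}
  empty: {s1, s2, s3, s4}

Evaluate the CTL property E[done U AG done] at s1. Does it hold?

No

AG done: greatest fixpoint, start Z0 = {s1, s2, s4, s5}, keep only states in Sat with every successor in Z. Z1 = {s2, s4, s5}; Z2 = {s4, s5}; fixed.
Sat(AG done) = {s4, s5}
E[done U AG done]: least fixpoint, start Z0 = Sat(AG done) = {s4, s5}, add states in Sat(done) with some successor in Z. Already a fixed point.
Sat(E[done U AG done]) = {s4, s5}
s1 ∉ Sat(E[done U AG done]) = {s4, s5}, so the formula does not hold at s1.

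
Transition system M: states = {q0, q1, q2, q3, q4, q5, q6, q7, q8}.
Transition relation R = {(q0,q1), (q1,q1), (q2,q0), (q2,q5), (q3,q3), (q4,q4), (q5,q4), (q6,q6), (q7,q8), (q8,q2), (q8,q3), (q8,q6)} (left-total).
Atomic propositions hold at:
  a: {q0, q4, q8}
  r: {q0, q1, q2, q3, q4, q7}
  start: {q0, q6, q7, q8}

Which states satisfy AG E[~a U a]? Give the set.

{q4, q5}

Sat(~a) = {q1, q2, q3, q5, q6, q7}
E[~a U a]: least fixpoint, start Z0 = Sat(a) = {q0, q4, q8}, add states in Sat(~a) with some successor in Z. Z1 = {q0, q2, q4, q5, q7, q8}; fixed.
Sat(E[~a U a]) = {q0, q2, q4, q5, q7, q8}
AG E[~a U a]: greatest fixpoint, start Z0 = {q0, q2, q4, q5, q7, q8}, keep only states in Sat with every successor in Z. Z1 = {q2, q4, q5, q7}; Z2 = {q4, q5}; fixed.
Sat(AG E[~a U a]) = {q4, q5}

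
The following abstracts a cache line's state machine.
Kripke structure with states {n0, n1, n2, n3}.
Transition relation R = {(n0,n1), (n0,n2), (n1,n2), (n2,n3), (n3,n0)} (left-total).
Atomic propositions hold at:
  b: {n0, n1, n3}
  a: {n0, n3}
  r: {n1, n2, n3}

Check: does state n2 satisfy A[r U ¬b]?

Yes

Sat(¬b) = {n2}
A[r U ¬b]: least fixpoint, start Z0 = Sat(¬b) = {n2}, add states in Sat(r) with every successor in Z. Z1 = {n1, n2}; fixed.
Sat(A[r U ¬b]) = {n1, n2}
n2 ∈ Sat(A[r U ¬b]) = {n1, n2}, so the formula holds at n2.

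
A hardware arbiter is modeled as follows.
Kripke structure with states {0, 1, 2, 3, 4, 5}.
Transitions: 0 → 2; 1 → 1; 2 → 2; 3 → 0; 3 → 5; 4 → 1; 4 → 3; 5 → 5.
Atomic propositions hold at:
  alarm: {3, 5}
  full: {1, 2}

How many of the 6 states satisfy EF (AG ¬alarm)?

5

Sat(¬alarm) = {0, 1, 2, 4}
AG ¬alarm: greatest fixpoint, start Z0 = {0, 1, 2, 4}, keep only states in Sat with every successor in Z. Z1 = {0, 1, 2}; fixed.
Sat(AG ¬alarm) = {0, 1, 2}
EF (AG ¬alarm): least fixpoint, start Z0 = {0, 1, 2}, add states with some successor in Z. Z1 = {0, 1, 2, 3, 4}; fixed.
Sat(EF (AG ¬alarm)) = {0, 1, 2, 3, 4}
|Sat(EF (AG ¬alarm))| = |{0, 1, 2, 3, 4}| = 5.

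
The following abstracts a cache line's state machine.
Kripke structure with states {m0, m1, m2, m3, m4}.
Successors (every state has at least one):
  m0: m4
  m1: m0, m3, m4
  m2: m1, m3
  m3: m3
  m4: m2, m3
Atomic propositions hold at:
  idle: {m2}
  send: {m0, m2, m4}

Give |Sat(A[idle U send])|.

A[idle U send]: least fixpoint, start Z0 = Sat(send) = {m0, m2, m4}, add states in Sat(idle) with every successor in Z. Already a fixed point.
Sat(A[idle U send]) = {m0, m2, m4}
|Sat(A[idle U send])| = |{m0, m2, m4}| = 3.

3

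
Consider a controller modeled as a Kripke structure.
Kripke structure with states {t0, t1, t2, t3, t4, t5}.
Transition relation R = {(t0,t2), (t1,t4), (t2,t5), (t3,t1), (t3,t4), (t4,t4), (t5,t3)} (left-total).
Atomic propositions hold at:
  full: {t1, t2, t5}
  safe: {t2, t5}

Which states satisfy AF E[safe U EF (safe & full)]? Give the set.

{t0, t2, t5}

Sat(safe & full) = {t2, t5}
EF (safe & full): least fixpoint, start Z0 = {t2, t5}, add states with some successor in Z. Z1 = {t0, t2, t5}; fixed.
Sat(EF (safe & full)) = {t0, t2, t5}
E[safe U EF (safe & full)]: least fixpoint, start Z0 = Sat(EF (safe & full)) = {t0, t2, t5}, add states in Sat(safe) with some successor in Z. Already a fixed point.
Sat(E[safe U EF (safe & full)]) = {t0, t2, t5}
AF E[safe U EF (safe & full)]: least fixpoint, start Z0 = {t0, t2, t5}, add states with every successor in Z. Already a fixed point.
Sat(AF E[safe U EF (safe & full)]) = {t0, t2, t5}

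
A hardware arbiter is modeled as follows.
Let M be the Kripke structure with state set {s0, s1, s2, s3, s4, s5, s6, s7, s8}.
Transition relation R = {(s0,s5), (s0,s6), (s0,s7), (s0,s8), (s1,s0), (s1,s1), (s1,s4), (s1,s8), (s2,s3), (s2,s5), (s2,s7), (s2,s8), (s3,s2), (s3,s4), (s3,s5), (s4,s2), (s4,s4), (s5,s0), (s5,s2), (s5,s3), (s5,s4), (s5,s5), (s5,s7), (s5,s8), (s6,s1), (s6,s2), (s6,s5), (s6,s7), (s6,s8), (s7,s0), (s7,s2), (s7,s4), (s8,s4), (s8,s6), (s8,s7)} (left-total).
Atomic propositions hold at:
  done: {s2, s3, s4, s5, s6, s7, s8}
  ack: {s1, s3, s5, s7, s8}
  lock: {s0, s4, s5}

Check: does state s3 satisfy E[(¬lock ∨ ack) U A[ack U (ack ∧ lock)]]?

Yes

Sat(¬lock) = {s1, s2, s3, s6, s7, s8}
Sat(¬lock ∨ ack) = {s1, s2, s3, s5, s6, s7, s8}
Sat(ack ∧ lock) = {s5}
A[ack U (ack ∧ lock)]: least fixpoint, start Z0 = Sat((ack ∧ lock)) = {s5}, add states in Sat(ack) with every successor in Z. Already a fixed point.
Sat(A[ack U (ack ∧ lock)]) = {s5}
E[(¬lock ∨ ack) U A[ack U (ack ∧ lock)]]: least fixpoint, start Z0 = Sat(A[ack U (ack ∧ lock)]) = {s5}, add states in Sat(¬lock ∨ ack) with some successor in Z. Z1 = {s2, s3, s5, s6}; Z2 = {s2, s3, s5, s6, s7, s8}; Z3 = {s1, s2, s3, s5, s6, s7, s8}; fixed.
Sat(E[(¬lock ∨ ack) U A[ack U (ack ∧ lock)]]) = {s1, s2, s3, s5, s6, s7, s8}
s3 ∈ Sat(E[(¬lock ∨ ack) U A[ack U (ack ∧ lock)]]) = {s1, s2, s3, s5, s6, s7, s8}, so the formula holds at s3.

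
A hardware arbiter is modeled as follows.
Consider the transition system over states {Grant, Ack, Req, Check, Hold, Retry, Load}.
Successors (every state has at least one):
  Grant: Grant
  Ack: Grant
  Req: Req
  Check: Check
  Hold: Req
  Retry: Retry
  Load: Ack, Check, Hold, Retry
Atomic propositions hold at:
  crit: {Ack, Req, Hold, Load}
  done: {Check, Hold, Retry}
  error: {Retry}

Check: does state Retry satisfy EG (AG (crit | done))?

Yes

Sat(crit | done) = {Ack, Req, Check, Hold, Retry, Load}
AG (crit | done): greatest fixpoint, start Z0 = {Ack, Req, Check, Hold, Retry, Load}, keep only states in Sat with every successor in Z. Z1 = {Req, Check, Hold, Retry, Load}; Z2 = {Req, Check, Hold, Retry}; fixed.
Sat(AG (crit | done)) = {Req, Check, Hold, Retry}
EG (AG (crit | done)): greatest fixpoint, start Z0 = {Req, Check, Hold, Retry}, keep only states in Sat with some successor in Z. Already a fixed point.
Sat(EG (AG (crit | done))) = {Req, Check, Hold, Retry}
Retry ∈ Sat(EG (AG (crit | done))) = {Req, Check, Hold, Retry}, so the formula holds at Retry.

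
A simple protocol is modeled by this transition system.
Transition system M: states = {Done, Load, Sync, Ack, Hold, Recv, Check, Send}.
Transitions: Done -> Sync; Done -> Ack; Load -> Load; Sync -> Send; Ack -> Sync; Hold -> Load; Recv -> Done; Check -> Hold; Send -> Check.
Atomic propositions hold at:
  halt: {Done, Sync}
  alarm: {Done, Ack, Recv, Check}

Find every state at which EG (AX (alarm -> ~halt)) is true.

Sat(~halt) = {Load, Ack, Hold, Recv, Check, Send}
Sat(alarm -> ~halt) = {Load, Sync, Ack, Hold, Recv, Check, Send}
Sat(AX (alarm -> ~halt)) = {s : every successor in {Load, Sync, Ack, Hold, Recv, Check, Send}} = {Done, Load, Sync, Ack, Hold, Check, Send}
EG (AX (alarm -> ~halt)): greatest fixpoint, start Z0 = {Done, Load, Sync, Ack, Hold, Check, Send}, keep only states in Sat with some successor in Z. Already a fixed point.
Sat(EG (AX (alarm -> ~halt))) = {Done, Load, Sync, Ack, Hold, Check, Send}

{Done, Load, Sync, Ack, Hold, Check, Send}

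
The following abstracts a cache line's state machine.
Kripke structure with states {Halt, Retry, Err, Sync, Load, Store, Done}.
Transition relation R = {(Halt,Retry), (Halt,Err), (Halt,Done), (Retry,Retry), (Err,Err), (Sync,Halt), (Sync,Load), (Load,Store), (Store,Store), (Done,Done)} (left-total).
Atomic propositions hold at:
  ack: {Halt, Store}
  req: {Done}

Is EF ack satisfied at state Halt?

Yes

EF ack: least fixpoint, start Z0 = {Halt, Store}, add states with some successor in Z. Z1 = {Halt, Sync, Load, Store}; fixed.
Sat(EF ack) = {Halt, Sync, Load, Store}
Halt ∈ Sat(EF ack) = {Halt, Sync, Load, Store}, so the formula holds at Halt.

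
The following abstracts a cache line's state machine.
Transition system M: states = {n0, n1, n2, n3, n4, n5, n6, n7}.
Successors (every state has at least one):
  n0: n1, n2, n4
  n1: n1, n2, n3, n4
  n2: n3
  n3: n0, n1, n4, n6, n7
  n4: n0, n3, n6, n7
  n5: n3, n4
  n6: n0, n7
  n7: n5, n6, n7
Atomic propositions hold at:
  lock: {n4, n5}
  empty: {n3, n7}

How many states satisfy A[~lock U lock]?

Sat(~lock) = {n0, n1, n2, n3, n6, n7}
A[~lock U lock]: least fixpoint, start Z0 = Sat(lock) = {n4, n5}, add states in Sat(~lock) with every successor in Z. Already a fixed point.
Sat(A[~lock U lock]) = {n4, n5}
|Sat(A[~lock U lock])| = |{n4, n5}| = 2.

2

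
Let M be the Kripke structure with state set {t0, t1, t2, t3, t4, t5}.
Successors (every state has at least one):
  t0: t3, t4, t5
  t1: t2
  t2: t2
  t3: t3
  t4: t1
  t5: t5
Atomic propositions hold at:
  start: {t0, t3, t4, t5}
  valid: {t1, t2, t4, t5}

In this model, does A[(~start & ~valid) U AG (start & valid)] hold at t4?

No

Sat(~start) = {t1, t2}
Sat(~valid) = {t0, t3}
Sat(~start & ~valid) = ∅
Sat(start & valid) = {t4, t5}
AG (start & valid): greatest fixpoint, start Z0 = {t4, t5}, keep only states in Sat with every successor in Z. Z1 = {t5}; fixed.
Sat(AG (start & valid)) = {t5}
A[(~start & ~valid) U AG (start & valid)]: least fixpoint, start Z0 = Sat(AG (start & valid)) = {t5}, add states in Sat(~start & ~valid) with every successor in Z. Already a fixed point.
Sat(A[(~start & ~valid) U AG (start & valid)]) = {t5}
t4 ∉ Sat(A[(~start & ~valid) U AG (start & valid)]) = {t5}, so the formula does not hold at t4.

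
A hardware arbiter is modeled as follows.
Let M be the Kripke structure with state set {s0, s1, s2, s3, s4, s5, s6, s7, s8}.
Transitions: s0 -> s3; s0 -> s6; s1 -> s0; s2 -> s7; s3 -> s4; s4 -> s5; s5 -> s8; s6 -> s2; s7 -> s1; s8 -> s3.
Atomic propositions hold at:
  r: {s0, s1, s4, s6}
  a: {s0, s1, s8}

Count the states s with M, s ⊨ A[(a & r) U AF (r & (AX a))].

4

Sat(a & r) = {s0, s1}
Sat(AX a) = {s : every successor in {s0, s1, s8}} = {s1, s5, s7}
Sat(r & (AX a)) = {s1}
AF (r & (AX a)): least fixpoint, start Z0 = {s1}, add states with every successor in Z. Z1 = {s1, s7}; Z2 = {s1, s2, s7}; Z3 = {s1, s2, s6, s7}; fixed.
Sat(AF (r & (AX a))) = {s1, s2, s6, s7}
A[(a & r) U AF (r & (AX a))]: least fixpoint, start Z0 = Sat(AF (r & (AX a))) = {s1, s2, s6, s7}, add states in Sat(a & r) with every successor in Z. Already a fixed point.
Sat(A[(a & r) U AF (r & (AX a))]) = {s1, s2, s6, s7}
|Sat(A[(a & r) U AF (r & (AX a))])| = |{s1, s2, s6, s7}| = 4.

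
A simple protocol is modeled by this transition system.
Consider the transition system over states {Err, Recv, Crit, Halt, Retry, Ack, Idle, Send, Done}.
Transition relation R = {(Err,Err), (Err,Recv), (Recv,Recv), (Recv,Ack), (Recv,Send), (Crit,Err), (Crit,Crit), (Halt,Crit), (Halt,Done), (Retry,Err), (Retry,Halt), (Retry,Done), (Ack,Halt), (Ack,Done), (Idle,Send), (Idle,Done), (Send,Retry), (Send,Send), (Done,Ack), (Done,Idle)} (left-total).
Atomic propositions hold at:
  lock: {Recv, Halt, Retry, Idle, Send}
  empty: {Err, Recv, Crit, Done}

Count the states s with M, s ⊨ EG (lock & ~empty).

2

Sat(~empty) = {Halt, Retry, Ack, Idle, Send}
Sat(lock & ~empty) = {Halt, Retry, Idle, Send}
EG (lock & ~empty): greatest fixpoint, start Z0 = {Halt, Retry, Idle, Send}, keep only states in Sat with some successor in Z. Z1 = {Retry, Idle, Send}; Z2 = {Idle, Send}; fixed.
Sat(EG (lock & ~empty)) = {Idle, Send}
|Sat(EG (lock & ~empty))| = |{Idle, Send}| = 2.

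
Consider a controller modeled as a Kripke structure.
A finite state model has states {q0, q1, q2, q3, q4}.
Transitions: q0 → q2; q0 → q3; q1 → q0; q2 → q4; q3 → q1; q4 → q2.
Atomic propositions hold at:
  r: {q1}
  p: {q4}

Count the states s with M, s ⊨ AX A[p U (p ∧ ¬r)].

Sat(¬r) = {q0, q2, q3, q4}
Sat(p ∧ ¬r) = {q4}
A[p U (p ∧ ¬r)]: least fixpoint, start Z0 = Sat((p ∧ ¬r)) = {q4}, add states in Sat(p) with every successor in Z. Already a fixed point.
Sat(A[p U (p ∧ ¬r)]) = {q4}
Sat(AX A[p U (p ∧ ¬r)]) = {s : every successor in {q4}} = {q2}
|Sat(AX A[p U (p ∧ ¬r)])| = |{q2}| = 1.

1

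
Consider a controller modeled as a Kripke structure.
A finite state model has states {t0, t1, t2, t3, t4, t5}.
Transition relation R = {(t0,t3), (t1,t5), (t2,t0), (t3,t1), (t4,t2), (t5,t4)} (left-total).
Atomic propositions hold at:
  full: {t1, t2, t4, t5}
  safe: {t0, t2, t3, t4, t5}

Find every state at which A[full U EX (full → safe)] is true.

Sat(full → safe) = {t0, t2, t3, t4, t5}
Sat(EX (full → safe)) = {s : some successor in {t0, t2, t3, t4, t5}} = {t0, t1, t2, t4, t5}
A[full U EX (full → safe)]: least fixpoint, start Z0 = Sat(EX (full → safe)) = {t0, t1, t2, t4, t5}, add states in Sat(full) with every successor in Z. Already a fixed point.
Sat(A[full U EX (full → safe)]) = {t0, t1, t2, t4, t5}

{t0, t1, t2, t4, t5}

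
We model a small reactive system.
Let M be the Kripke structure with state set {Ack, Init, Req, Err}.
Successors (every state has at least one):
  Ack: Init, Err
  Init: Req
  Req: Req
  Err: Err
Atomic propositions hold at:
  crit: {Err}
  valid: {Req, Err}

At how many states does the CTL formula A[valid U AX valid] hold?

3

Sat(AX valid) = {s : every successor in {Req, Err}} = {Init, Req, Err}
A[valid U AX valid]: least fixpoint, start Z0 = Sat(AX valid) = {Init, Req, Err}, add states in Sat(valid) with every successor in Z. Already a fixed point.
Sat(A[valid U AX valid]) = {Init, Req, Err}
|Sat(A[valid U AX valid])| = |{Init, Req, Err}| = 3.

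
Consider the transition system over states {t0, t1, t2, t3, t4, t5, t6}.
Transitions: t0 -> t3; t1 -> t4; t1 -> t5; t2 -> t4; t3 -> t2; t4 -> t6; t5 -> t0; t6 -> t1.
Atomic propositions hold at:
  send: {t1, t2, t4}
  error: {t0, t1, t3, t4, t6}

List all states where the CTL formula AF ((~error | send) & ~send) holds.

{t5}

Sat(~error) = {t2, t5}
Sat(~error | send) = {t1, t2, t4, t5}
Sat(~send) = {t0, t3, t5, t6}
Sat((~error | send) & ~send) = {t5}
AF ((~error | send) & ~send): least fixpoint, start Z0 = {t5}, add states with every successor in Z. Already a fixed point.
Sat(AF ((~error | send) & ~send)) = {t5}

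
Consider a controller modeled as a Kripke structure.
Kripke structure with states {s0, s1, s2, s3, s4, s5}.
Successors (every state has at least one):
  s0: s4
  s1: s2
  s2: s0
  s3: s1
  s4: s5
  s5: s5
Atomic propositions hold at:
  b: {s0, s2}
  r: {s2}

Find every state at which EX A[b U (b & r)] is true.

{s1}

Sat(b & r) = {s2}
A[b U (b & r)]: least fixpoint, start Z0 = Sat((b & r)) = {s2}, add states in Sat(b) with every successor in Z. Already a fixed point.
Sat(A[b U (b & r)]) = {s2}
Sat(EX A[b U (b & r)]) = {s : some successor in {s2}} = {s1}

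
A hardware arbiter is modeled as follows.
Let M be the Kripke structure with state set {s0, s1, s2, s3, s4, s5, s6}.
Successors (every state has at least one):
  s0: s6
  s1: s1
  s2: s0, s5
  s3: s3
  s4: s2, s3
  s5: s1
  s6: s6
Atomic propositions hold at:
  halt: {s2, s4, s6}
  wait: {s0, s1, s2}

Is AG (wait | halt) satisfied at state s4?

Sat(wait | halt) = {s0, s1, s2, s4, s6}
AG (wait | halt): greatest fixpoint, start Z0 = {s0, s1, s2, s4, s6}, keep only states in Sat with every successor in Z. Z1 = {s0, s1, s6}; fixed.
Sat(AG (wait | halt)) = {s0, s1, s6}
s4 ∉ Sat(AG (wait | halt)) = {s0, s1, s6}, so the formula does not hold at s4.

No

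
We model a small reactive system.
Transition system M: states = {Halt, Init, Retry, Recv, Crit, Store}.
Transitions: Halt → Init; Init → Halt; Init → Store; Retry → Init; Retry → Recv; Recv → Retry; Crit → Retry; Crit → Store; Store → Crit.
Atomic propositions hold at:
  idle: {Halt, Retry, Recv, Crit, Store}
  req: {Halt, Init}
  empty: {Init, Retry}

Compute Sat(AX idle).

{Init, Recv, Crit, Store}

Sat(AX idle) = {s : every successor in {Halt, Retry, Recv, Crit, Store}} = {Init, Recv, Crit, Store}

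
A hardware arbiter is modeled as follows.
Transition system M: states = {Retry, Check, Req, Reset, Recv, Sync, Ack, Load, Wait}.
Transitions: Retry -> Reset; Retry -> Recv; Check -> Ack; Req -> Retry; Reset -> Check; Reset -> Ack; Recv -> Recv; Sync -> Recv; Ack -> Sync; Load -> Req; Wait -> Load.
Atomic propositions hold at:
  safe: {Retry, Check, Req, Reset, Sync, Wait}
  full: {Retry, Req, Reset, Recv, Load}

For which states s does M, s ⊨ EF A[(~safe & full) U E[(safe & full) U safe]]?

{Retry, Check, Req, Reset, Sync, Ack, Load, Wait}

Sat(~safe) = {Recv, Ack, Load}
Sat(~safe & full) = {Recv, Load}
Sat(safe & full) = {Retry, Req, Reset}
E[(safe & full) U safe]: least fixpoint, start Z0 = Sat(safe) = {Retry, Check, Req, Reset, Sync, Wait}, add states in Sat(safe & full) with some successor in Z. Already a fixed point.
Sat(E[(safe & full) U safe]) = {Retry, Check, Req, Reset, Sync, Wait}
A[(~safe & full) U E[(safe & full) U safe]]: least fixpoint, start Z0 = Sat(E[(safe & full) U safe]) = {Retry, Check, Req, Reset, Sync, Wait}, add states in Sat(~safe & full) with every successor in Z. Z1 = {Retry, Check, Req, Reset, Sync, Load, Wait}; fixed.
Sat(A[(~safe & full) U E[(safe & full) U safe]]) = {Retry, Check, Req, Reset, Sync, Load, Wait}
EF A[(~safe & full) U E[(safe & full) U safe]]: least fixpoint, start Z0 = {Retry, Check, Req, Reset, Sync, Load, Wait}, add states with some successor in Z. Z1 = {Retry, Check, Req, Reset, Sync, Ack, Load, Wait}; fixed.
Sat(EF A[(~safe & full) U E[(safe & full) U safe]]) = {Retry, Check, Req, Reset, Sync, Ack, Load, Wait}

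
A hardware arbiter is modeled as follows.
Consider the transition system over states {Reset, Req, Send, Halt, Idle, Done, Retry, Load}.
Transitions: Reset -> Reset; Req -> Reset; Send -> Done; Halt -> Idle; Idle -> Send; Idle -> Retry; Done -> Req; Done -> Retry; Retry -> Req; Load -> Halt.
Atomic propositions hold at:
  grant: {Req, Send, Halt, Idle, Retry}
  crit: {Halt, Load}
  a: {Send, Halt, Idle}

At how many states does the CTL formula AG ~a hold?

Sat(~a) = {Reset, Req, Done, Retry, Load}
AG ~a: greatest fixpoint, start Z0 = {Reset, Req, Done, Retry, Load}, keep only states in Sat with every successor in Z. Z1 = {Reset, Req, Done, Retry}; fixed.
Sat(AG ~a) = {Reset, Req, Done, Retry}
|Sat(AG ~a)| = |{Reset, Req, Done, Retry}| = 4.

4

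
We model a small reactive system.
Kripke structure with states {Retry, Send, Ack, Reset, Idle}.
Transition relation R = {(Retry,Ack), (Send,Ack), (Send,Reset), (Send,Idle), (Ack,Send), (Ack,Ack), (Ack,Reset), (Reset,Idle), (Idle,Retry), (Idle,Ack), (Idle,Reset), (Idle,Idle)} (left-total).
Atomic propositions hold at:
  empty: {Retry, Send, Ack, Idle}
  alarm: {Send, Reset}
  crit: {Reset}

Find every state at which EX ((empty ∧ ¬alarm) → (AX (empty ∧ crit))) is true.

Sat(¬alarm) = {Retry, Ack, Idle}
Sat(empty ∧ ¬alarm) = {Retry, Ack, Idle}
Sat(empty ∧ crit) = ∅
Sat(AX (empty ∧ crit)) = {s : every successor in ∅} = ∅
Sat((empty ∧ ¬alarm) → (AX (empty ∧ crit))) = {Send, Reset}
Sat(EX ((empty ∧ ¬alarm) → (AX (empty ∧ crit)))) = {s : some successor in {Send, Reset}} = {Send, Ack, Idle}

{Send, Ack, Idle}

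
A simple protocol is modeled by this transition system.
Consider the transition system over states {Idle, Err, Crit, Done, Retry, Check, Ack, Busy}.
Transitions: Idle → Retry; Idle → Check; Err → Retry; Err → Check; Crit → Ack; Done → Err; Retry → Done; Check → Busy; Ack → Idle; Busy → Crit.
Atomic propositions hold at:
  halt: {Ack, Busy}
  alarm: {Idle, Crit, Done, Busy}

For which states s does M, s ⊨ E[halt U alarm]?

{Idle, Crit, Done, Ack, Busy}

E[halt U alarm]: least fixpoint, start Z0 = Sat(alarm) = {Idle, Crit, Done, Busy}, add states in Sat(halt) with some successor in Z. Z1 = {Idle, Crit, Done, Ack, Busy}; fixed.
Sat(E[halt U alarm]) = {Idle, Crit, Done, Ack, Busy}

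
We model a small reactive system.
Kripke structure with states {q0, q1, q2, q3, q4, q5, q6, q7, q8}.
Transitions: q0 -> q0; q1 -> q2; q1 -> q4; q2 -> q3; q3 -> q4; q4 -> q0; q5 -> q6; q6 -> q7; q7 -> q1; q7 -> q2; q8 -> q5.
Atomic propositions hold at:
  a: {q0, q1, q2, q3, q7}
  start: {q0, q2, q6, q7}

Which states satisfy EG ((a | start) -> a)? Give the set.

{q0, q1, q2, q3, q4, q7}

Sat(a | start) = {q0, q1, q2, q3, q6, q7}
Sat((a | start) -> a) = {q0, q1, q2, q3, q4, q5, q7, q8}
EG ((a | start) -> a): greatest fixpoint, start Z0 = {q0, q1, q2, q3, q4, q5, q7, q8}, keep only states in Sat with some successor in Z. Z1 = {q0, q1, q2, q3, q4, q7, q8}; Z2 = {q0, q1, q2, q3, q4, q7}; fixed.
Sat(EG ((a | start) -> a)) = {q0, q1, q2, q3, q4, q7}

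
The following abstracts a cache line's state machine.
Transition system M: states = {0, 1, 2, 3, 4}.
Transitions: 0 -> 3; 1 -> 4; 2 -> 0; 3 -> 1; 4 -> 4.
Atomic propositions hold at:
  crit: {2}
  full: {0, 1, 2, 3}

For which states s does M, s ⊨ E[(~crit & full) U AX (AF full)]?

{0, 2, 3}

Sat(~crit) = {0, 1, 3, 4}
Sat(~crit & full) = {0, 1, 3}
AF full: least fixpoint, start Z0 = {0, 1, 2, 3}, add states with every successor in Z. Already a fixed point.
Sat(AF full) = {0, 1, 2, 3}
Sat(AX (AF full)) = {s : every successor in {0, 1, 2, 3}} = {0, 2, 3}
E[(~crit & full) U AX (AF full)]: least fixpoint, start Z0 = Sat(AX (AF full)) = {0, 2, 3}, add states in Sat(~crit & full) with some successor in Z. Already a fixed point.
Sat(E[(~crit & full) U AX (AF full)]) = {0, 2, 3}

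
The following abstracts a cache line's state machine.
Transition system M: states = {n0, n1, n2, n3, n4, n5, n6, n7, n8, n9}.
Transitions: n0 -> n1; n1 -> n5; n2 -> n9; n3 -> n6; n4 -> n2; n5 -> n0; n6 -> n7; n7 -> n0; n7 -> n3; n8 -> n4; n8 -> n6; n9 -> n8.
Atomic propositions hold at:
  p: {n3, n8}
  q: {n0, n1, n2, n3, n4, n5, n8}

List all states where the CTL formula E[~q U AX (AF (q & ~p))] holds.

Sat(~q) = {n6, n7, n9}
Sat(~p) = {n0, n1, n2, n4, n5, n6, n7, n9}
Sat(q & ~p) = {n0, n1, n2, n4, n5}
AF (q & ~p): least fixpoint, start Z0 = {n0, n1, n2, n4, n5}, add states with every successor in Z. Already a fixed point.
Sat(AF (q & ~p)) = {n0, n1, n2, n4, n5}
Sat(AX (AF (q & ~p))) = {s : every successor in {n0, n1, n2, n4, n5}} = {n0, n1, n4, n5}
E[~q U AX (AF (q & ~p))]: least fixpoint, start Z0 = Sat(AX (AF (q & ~p))) = {n0, n1, n4, n5}, add states in Sat(~q) with some successor in Z. Z1 = {n0, n1, n4, n5, n7}; Z2 = {n0, n1, n4, n5, n6, n7}; fixed.
Sat(E[~q U AX (AF (q & ~p))]) = {n0, n1, n4, n5, n6, n7}

{n0, n1, n4, n5, n6, n7}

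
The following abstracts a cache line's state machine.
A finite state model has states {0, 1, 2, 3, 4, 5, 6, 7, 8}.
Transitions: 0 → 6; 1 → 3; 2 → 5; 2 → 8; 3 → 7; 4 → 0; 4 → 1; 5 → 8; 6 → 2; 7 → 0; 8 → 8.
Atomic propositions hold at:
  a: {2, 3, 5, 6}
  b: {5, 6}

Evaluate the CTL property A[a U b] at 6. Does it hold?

Yes

A[a U b]: least fixpoint, start Z0 = Sat(b) = {5, 6}, add states in Sat(a) with every successor in Z. Already a fixed point.
Sat(A[a U b]) = {5, 6}
6 ∈ Sat(A[a U b]) = {5, 6}, so the formula holds at 6.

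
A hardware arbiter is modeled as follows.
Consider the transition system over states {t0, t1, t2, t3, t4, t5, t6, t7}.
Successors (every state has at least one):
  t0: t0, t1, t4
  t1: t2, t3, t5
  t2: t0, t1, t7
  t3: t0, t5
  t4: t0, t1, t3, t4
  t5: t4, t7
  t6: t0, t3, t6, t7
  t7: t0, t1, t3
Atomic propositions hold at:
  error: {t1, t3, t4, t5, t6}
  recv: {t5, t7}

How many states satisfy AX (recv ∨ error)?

Sat(recv ∨ error) = {t1, t3, t4, t5, t6, t7}
Sat(AX (recv ∨ error)) = {s : every successor in {t1, t3, t4, t5, t6, t7}} = {t5}
|Sat(AX (recv ∨ error))| = |{t5}| = 1.

1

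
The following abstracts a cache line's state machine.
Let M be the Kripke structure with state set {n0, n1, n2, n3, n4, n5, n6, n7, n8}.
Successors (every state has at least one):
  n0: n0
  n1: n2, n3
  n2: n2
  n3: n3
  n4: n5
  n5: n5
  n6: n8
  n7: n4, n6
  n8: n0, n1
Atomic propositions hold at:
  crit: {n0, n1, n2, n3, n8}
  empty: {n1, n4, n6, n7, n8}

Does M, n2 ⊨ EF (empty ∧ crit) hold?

No

Sat(empty ∧ crit) = {n1, n8}
EF (empty ∧ crit): least fixpoint, start Z0 = {n1, n8}, add states with some successor in Z. Z1 = {n1, n6, n8}; Z2 = {n1, n6, n7, n8}; fixed.
Sat(EF (empty ∧ crit)) = {n1, n6, n7, n8}
n2 ∉ Sat(EF (empty ∧ crit)) = {n1, n6, n7, n8}, so the formula does not hold at n2.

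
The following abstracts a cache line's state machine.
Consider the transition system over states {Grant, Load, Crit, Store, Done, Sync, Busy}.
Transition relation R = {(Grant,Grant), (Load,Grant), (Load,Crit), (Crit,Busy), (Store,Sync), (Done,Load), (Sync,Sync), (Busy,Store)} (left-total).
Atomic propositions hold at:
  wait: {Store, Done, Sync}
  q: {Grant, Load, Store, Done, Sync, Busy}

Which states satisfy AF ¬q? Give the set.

Sat(¬q) = {Crit}
AF ¬q: least fixpoint, start Z0 = {Crit}, add states with every successor in Z. Already a fixed point.
Sat(AF ¬q) = {Crit}

{Crit}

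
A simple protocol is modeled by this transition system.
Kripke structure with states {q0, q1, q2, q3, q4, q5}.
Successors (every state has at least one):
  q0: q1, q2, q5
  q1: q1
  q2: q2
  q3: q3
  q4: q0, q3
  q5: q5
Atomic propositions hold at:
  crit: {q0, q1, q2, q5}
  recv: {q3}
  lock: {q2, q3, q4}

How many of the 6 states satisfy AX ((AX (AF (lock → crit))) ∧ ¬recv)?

4

Sat(lock → crit) = {q0, q1, q2, q5}
AF (lock → crit): least fixpoint, start Z0 = {q0, q1, q2, q5}, add states with every successor in Z. Already a fixed point.
Sat(AF (lock → crit)) = {q0, q1, q2, q5}
Sat(AX (AF (lock → crit))) = {s : every successor in {q0, q1, q2, q5}} = {q0, q1, q2, q5}
Sat(¬recv) = {q0, q1, q2, q4, q5}
Sat((AX (AF (lock → crit))) ∧ ¬recv) = {q0, q1, q2, q5}
Sat(AX ((AX (AF (lock → crit))) ∧ ¬recv)) = {s : every successor in {q0, q1, q2, q5}} = {q0, q1, q2, q5}
|Sat(AX ((AX (AF (lock → crit))) ∧ ¬recv))| = |{q0, q1, q2, q5}| = 4.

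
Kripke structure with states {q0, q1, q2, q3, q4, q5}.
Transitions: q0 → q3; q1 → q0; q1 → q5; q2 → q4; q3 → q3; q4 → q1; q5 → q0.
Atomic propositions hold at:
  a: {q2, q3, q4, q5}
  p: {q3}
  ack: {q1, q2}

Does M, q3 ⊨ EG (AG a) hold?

Yes

AG a: greatest fixpoint, start Z0 = {q2, q3, q4, q5}, keep only states in Sat with every successor in Z. Z1 = {q2, q3}; Z2 = {q3}; fixed.
Sat(AG a) = {q3}
EG (AG a): greatest fixpoint, start Z0 = {q3}, keep only states in Sat with some successor in Z. Already a fixed point.
Sat(EG (AG a)) = {q3}
q3 ∈ Sat(EG (AG a)) = {q3}, so the formula holds at q3.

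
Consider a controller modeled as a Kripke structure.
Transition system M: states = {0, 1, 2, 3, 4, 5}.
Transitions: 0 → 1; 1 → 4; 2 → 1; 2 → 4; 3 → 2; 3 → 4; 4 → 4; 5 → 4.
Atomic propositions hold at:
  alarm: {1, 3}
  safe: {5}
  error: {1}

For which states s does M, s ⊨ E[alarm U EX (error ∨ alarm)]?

Sat(error ∨ alarm) = {1, 3}
Sat(EX (error ∨ alarm)) = {s : some successor in {1, 3}} = {0, 2}
E[alarm U EX (error ∨ alarm)]: least fixpoint, start Z0 = Sat(EX (error ∨ alarm)) = {0, 2}, add states in Sat(alarm) with some successor in Z. Z1 = {0, 2, 3}; fixed.
Sat(E[alarm U EX (error ∨ alarm)]) = {0, 2, 3}

{0, 2, 3}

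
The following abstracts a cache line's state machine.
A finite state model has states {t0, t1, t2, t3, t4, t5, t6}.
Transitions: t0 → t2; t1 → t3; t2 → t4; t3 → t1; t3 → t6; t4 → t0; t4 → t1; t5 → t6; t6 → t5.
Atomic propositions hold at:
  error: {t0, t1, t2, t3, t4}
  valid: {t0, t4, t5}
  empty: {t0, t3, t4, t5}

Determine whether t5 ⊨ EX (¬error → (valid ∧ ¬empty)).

Sat(¬error) = {t5, t6}
Sat(¬empty) = {t1, t2, t6}
Sat(valid ∧ ¬empty) = ∅
Sat(¬error → (valid ∧ ¬empty)) = {t0, t1, t2, t3, t4}
Sat(EX (¬error → (valid ∧ ¬empty))) = {s : some successor in {t0, t1, t2, t3, t4}} = {t0, t1, t2, t3, t4}
t5 ∉ Sat(EX (¬error → (valid ∧ ¬empty))) = {t0, t1, t2, t3, t4}, so the formula does not hold at t5.

No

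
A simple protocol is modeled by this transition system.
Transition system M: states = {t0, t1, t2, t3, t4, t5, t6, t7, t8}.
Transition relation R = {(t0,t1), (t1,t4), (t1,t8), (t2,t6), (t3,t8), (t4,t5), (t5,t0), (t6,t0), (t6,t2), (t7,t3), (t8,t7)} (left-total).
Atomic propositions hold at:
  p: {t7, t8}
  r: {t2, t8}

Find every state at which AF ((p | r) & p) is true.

{t3, t7, t8}

Sat(p | r) = {t2, t7, t8}
Sat((p | r) & p) = {t7, t8}
AF ((p | r) & p): least fixpoint, start Z0 = {t7, t8}, add states with every successor in Z. Z1 = {t3, t7, t8}; fixed.
Sat(AF ((p | r) & p)) = {t3, t7, t8}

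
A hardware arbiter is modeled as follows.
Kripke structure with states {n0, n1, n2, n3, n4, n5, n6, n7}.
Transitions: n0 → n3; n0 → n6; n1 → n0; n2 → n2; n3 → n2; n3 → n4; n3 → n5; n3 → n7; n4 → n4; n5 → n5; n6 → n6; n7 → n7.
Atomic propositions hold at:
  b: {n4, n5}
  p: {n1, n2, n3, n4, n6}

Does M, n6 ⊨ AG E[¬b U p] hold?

Sat(¬b) = {n0, n1, n2, n3, n6, n7}
E[¬b U p]: least fixpoint, start Z0 = Sat(p) = {n1, n2, n3, n4, n6}, add states in Sat(¬b) with some successor in Z. Z1 = {n0, n1, n2, n3, n4, n6}; fixed.
Sat(E[¬b U p]) = {n0, n1, n2, n3, n4, n6}
AG E[¬b U p]: greatest fixpoint, start Z0 = {n0, n1, n2, n3, n4, n6}, keep only states in Sat with every successor in Z. Z1 = {n0, n1, n2, n4, n6}; Z2 = {n1, n2, n4, n6}; Z3 = {n2, n4, n6}; fixed.
Sat(AG E[¬b U p]) = {n2, n4, n6}
n6 ∈ Sat(AG E[¬b U p]) = {n2, n4, n6}, so the formula holds at n6.

Yes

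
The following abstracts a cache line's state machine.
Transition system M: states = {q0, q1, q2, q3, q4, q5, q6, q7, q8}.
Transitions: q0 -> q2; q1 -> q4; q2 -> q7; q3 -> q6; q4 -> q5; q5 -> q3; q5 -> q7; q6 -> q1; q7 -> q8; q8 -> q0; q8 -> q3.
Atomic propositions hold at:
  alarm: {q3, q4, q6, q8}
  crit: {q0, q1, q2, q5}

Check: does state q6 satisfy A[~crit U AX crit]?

Yes

Sat(~crit) = {q3, q4, q6, q7, q8}
Sat(AX crit) = {s : every successor in {q0, q1, q2, q5}} = {q0, q4, q6}
A[~crit U AX crit]: least fixpoint, start Z0 = Sat(AX crit) = {q0, q4, q6}, add states in Sat(~crit) with every successor in Z. Z1 = {q0, q3, q4, q6}; Z2 = {q0, q3, q4, q6, q8}; Z3 = {q0, q3, q4, q6, q7, q8}; fixed.
Sat(A[~crit U AX crit]) = {q0, q3, q4, q6, q7, q8}
q6 ∈ Sat(A[~crit U AX crit]) = {q0, q3, q4, q6, q7, q8}, so the formula holds at q6.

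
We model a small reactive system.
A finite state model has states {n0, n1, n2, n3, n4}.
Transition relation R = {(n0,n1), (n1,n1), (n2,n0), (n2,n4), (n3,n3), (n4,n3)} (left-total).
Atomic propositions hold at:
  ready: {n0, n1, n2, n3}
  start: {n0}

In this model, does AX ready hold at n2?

Sat(AX ready) = {s : every successor in {n0, n1, n2, n3}} = {n0, n1, n3, n4}
n2 ∉ Sat(AX ready) = {n0, n1, n3, n4}, so the formula does not hold at n2.

No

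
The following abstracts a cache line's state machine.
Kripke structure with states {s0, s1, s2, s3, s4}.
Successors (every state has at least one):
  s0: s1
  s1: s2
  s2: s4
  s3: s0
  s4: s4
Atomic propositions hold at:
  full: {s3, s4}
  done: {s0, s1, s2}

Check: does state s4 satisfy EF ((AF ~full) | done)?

Sat(~full) = {s0, s1, s2}
AF ~full: least fixpoint, start Z0 = {s0, s1, s2}, add states with every successor in Z. Z1 = {s0, s1, s2, s3}; fixed.
Sat(AF ~full) = {s0, s1, s2, s3}
Sat((AF ~full) | done) = {s0, s1, s2, s3}
EF ((AF ~full) | done): least fixpoint, start Z0 = {s0, s1, s2, s3}, add states with some successor in Z. Already a fixed point.
Sat(EF ((AF ~full) | done)) = {s0, s1, s2, s3}
s4 ∉ Sat(EF ((AF ~full) | done)) = {s0, s1, s2, s3}, so the formula does not hold at s4.

No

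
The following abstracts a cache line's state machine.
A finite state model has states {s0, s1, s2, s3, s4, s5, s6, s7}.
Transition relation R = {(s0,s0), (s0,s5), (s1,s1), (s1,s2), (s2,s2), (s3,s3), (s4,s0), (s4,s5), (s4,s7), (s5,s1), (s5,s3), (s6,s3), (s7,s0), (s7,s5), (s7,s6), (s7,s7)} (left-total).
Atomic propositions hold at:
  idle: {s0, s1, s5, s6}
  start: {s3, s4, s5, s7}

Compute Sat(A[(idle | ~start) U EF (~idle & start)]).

Sat(~start) = {s0, s1, s2, s6}
Sat(idle | ~start) = {s0, s1, s2, s5, s6}
Sat(~idle) = {s2, s3, s4, s7}
Sat(~idle & start) = {s3, s4, s7}
EF (~idle & start): least fixpoint, start Z0 = {s3, s4, s7}, add states with some successor in Z. Z1 = {s3, s4, s5, s6, s7}; Z2 = {s0, s3, s4, s5, s6, s7}; fixed.
Sat(EF (~idle & start)) = {s0, s3, s4, s5, s6, s7}
A[(idle | ~start) U EF (~idle & start)]: least fixpoint, start Z0 = Sat(EF (~idle & start)) = {s0, s3, s4, s5, s6, s7}, add states in Sat(idle | ~start) with every successor in Z. Already a fixed point.
Sat(A[(idle | ~start) U EF (~idle & start)]) = {s0, s3, s4, s5, s6, s7}

{s0, s3, s4, s5, s6, s7}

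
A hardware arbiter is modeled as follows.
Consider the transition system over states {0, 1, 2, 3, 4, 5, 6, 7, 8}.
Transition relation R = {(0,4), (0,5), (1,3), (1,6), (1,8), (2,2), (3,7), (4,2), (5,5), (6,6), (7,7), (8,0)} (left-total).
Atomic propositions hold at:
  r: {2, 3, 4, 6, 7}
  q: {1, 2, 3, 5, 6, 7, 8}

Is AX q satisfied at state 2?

Yes

Sat(AX q) = {s : every successor in {1, 2, 3, 5, 6, 7, 8}} = {1, 2, 3, 4, 5, 6, 7}
2 ∈ Sat(AX q) = {1, 2, 3, 4, 5, 6, 7}, so the formula holds at 2.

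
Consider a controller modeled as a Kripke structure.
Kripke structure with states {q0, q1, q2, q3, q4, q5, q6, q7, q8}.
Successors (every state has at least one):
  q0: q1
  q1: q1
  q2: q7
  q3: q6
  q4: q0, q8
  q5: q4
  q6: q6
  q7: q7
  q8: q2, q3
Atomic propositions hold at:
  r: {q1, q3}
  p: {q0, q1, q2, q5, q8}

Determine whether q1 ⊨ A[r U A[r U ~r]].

No

Sat(~r) = {q0, q2, q4, q5, q6, q7, q8}
A[r U ~r]: least fixpoint, start Z0 = Sat(~r) = {q0, q2, q4, q5, q6, q7, q8}, add states in Sat(r) with every successor in Z. Z1 = {q0, q2, q3, q4, q5, q6, q7, q8}; fixed.
Sat(A[r U ~r]) = {q0, q2, q3, q4, q5, q6, q7, q8}
A[r U A[r U ~r]]: least fixpoint, start Z0 = Sat(A[r U ~r]) = {q0, q2, q3, q4, q5, q6, q7, q8}, add states in Sat(r) with every successor in Z. Already a fixed point.
Sat(A[r U A[r U ~r]]) = {q0, q2, q3, q4, q5, q6, q7, q8}
q1 ∉ Sat(A[r U A[r U ~r]]) = {q0, q2, q3, q4, q5, q6, q7, q8}, so the formula does not hold at q1.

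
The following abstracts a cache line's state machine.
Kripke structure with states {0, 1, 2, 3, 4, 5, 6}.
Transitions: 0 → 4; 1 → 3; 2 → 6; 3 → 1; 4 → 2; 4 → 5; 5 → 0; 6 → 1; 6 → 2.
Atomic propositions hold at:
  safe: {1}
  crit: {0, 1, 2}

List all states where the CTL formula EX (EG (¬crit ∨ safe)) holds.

{1, 2, 3, 6}

Sat(¬crit) = {3, 4, 5, 6}
Sat(¬crit ∨ safe) = {1, 3, 4, 5, 6}
EG (¬crit ∨ safe): greatest fixpoint, start Z0 = {1, 3, 4, 5, 6}, keep only states in Sat with some successor in Z. Z1 = {1, 3, 4, 6}; Z2 = {1, 3, 6}; fixed.
Sat(EG (¬crit ∨ safe)) = {1, 3, 6}
Sat(EX (EG (¬crit ∨ safe))) = {s : some successor in {1, 3, 6}} = {1, 2, 3, 6}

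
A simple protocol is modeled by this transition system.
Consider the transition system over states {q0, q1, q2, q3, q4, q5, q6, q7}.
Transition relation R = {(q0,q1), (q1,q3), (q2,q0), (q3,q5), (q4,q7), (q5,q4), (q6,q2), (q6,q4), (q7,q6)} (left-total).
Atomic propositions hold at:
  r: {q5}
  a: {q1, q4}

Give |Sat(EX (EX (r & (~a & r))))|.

Sat(~a) = {q0, q2, q3, q5, q6, q7}
Sat(~a & r) = {q5}
Sat(r & (~a & r)) = {q5}
Sat(EX (r & (~a & r))) = {s : some successor in {q5}} = {q3}
Sat(EX (EX (r & (~a & r)))) = {s : some successor in {q3}} = {q1}
|Sat(EX (EX (r & (~a & r))))| = |{q1}| = 1.

1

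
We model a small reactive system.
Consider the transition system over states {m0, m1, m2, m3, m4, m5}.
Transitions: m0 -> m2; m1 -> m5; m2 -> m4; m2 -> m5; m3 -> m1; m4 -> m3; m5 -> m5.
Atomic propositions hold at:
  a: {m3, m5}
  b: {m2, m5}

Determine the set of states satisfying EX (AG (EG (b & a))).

Sat(b & a) = {m5}
EG (b & a): greatest fixpoint, start Z0 = {m5}, keep only states in Sat with some successor in Z. Already a fixed point.
Sat(EG (b & a)) = {m5}
AG (EG (b & a)): greatest fixpoint, start Z0 = {m5}, keep only states in Sat with every successor in Z. Already a fixed point.
Sat(AG (EG (b & a))) = {m5}
Sat(EX (AG (EG (b & a)))) = {s : some successor in {m5}} = {m1, m2, m5}

{m1, m2, m5}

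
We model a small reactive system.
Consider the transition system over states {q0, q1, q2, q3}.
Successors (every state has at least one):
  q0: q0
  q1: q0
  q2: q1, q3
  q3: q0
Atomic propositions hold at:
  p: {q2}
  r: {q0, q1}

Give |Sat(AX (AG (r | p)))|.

Sat(r | p) = {q0, q1, q2}
AG (r | p): greatest fixpoint, start Z0 = {q0, q1, q2}, keep only states in Sat with every successor in Z. Z1 = {q0, q1}; fixed.
Sat(AG (r | p)) = {q0, q1}
Sat(AX (AG (r | p))) = {s : every successor in {q0, q1}} = {q0, q1, q3}
|Sat(AX (AG (r | p)))| = |{q0, q1, q3}| = 3.

3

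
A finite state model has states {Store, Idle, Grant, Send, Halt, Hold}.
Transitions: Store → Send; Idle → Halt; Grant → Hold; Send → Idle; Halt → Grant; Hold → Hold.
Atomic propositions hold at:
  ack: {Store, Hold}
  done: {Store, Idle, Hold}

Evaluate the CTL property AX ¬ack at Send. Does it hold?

Sat(¬ack) = {Idle, Grant, Send, Halt}
Sat(AX ¬ack) = {s : every successor in {Idle, Grant, Send, Halt}} = {Store, Idle, Send, Halt}
Send ∈ Sat(AX ¬ack) = {Store, Idle, Send, Halt}, so the formula holds at Send.

Yes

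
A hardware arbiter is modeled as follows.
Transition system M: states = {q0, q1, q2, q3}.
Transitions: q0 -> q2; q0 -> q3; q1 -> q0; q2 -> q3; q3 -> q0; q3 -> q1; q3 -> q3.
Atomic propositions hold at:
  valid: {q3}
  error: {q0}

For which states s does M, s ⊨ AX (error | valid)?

{q1, q2}

Sat(error | valid) = {q0, q3}
Sat(AX (error | valid)) = {s : every successor in {q0, q3}} = {q1, q2}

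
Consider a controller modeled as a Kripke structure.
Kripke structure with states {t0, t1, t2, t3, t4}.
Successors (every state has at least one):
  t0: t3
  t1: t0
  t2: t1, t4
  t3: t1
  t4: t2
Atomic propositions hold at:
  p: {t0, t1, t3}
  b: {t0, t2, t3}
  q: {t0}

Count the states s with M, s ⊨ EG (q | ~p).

Sat(~p) = {t2, t4}
Sat(q | ~p) = {t0, t2, t4}
EG (q | ~p): greatest fixpoint, start Z0 = {t0, t2, t4}, keep only states in Sat with some successor in Z. Z1 = {t2, t4}; fixed.
Sat(EG (q | ~p)) = {t2, t4}
|Sat(EG (q | ~p))| = |{t2, t4}| = 2.

2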